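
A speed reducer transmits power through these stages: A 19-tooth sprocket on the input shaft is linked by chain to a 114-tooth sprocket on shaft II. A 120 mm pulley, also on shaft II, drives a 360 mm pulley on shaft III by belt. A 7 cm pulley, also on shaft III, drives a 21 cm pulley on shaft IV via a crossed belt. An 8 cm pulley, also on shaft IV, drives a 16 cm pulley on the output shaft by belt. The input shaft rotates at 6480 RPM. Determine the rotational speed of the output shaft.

60 RPM

Chain: ratio = 114/19 = 6, so shaft II turns at 6480 / 6 = 1080 RPM.
Belt: ratio = 360/120 = 3, so shaft III turns at 1080 / 3 = 360 RPM.
Belt: ratio = 21/7 = 3, so shaft IV turns at 360 / 3 = 120 RPM.
Belt: ratio = 16/8 = 2, so the output shaft turns at 120 / 2 = 60 RPM.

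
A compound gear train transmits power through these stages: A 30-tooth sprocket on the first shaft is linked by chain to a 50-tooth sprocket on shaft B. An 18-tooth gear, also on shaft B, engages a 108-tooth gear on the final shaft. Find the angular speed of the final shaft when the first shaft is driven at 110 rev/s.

11 rev/s

chain 50/30 = 1.6667 → 110/1.6667 = 66 rev/s
gear mesh 108/18 = 6 → 66/6 = 11 rev/s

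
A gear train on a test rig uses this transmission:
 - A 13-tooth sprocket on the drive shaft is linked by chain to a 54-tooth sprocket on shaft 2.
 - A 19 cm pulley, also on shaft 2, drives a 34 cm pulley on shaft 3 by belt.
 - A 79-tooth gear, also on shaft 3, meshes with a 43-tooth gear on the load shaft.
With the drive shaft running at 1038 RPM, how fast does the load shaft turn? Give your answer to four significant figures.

the drive shaft → shaft 2 (chain, 54/13): 1038 ÷ 4.1538 = 249.89 RPM
shaft 2 → shaft 3 (belt, 34/19): 249.89 ÷ 1.7895 = 139.64 RPM
shaft 3 → the load shaft (gear mesh, 43/79): 139.64 ÷ 0.5443 = 256.55 RPM

256.6 RPM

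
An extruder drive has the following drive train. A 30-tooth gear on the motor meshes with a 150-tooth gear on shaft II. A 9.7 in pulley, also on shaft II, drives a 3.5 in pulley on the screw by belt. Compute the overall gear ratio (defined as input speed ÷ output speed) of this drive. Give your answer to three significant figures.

Each stage contributes driven/driver: gear mesh 150/30 = 5, belt 3.5/9.7 = 0.36082.
Overall: 5 × 0.36082 = 1.8041.

1.80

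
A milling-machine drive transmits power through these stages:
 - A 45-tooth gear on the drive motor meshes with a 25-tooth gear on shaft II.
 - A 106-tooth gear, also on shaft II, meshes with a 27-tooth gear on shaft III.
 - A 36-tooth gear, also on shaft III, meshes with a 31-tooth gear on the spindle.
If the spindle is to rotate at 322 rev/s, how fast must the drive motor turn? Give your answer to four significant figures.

39.24 rev/s

Overall ratio R = 0.55556 × 0.25472 × 0.86111 = 0.12186.
Required input speed = output speed × R = 322 × 0.12186 = 39.237 rev/s.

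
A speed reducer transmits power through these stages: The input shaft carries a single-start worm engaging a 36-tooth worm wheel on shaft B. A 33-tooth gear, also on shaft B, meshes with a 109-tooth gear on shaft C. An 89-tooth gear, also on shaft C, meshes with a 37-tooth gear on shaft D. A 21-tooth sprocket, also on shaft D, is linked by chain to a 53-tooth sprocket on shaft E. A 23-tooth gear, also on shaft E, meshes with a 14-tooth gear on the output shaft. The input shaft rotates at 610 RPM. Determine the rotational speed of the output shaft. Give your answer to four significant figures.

8.032 RPM

worm 36/1 = 36 → 610/36 = 16.944 RPM
gear mesh 109/33 = 3.303 → 16.944/3.303 = 5.13 RPM
gear mesh 37/89 = 0.41573 → 5.13/0.41573 = 12.34 RPM
chain 53/21 = 2.5238 → 12.34/2.5238 = 4.8893 RPM
gear mesh 14/23 = 0.6087 → 4.8893/0.6087 = 8.0324 RPM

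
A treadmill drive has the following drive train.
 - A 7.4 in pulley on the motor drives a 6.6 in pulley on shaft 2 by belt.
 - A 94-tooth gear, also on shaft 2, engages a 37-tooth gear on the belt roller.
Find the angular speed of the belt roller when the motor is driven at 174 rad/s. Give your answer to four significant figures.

belt 6.6/7.4 = 0.89189 → 174/0.89189 = 195.09 rad/s
gear mesh 37/94 = 0.39362 → 195.09/0.39362 = 495.64 rad/s

495.6 rad/s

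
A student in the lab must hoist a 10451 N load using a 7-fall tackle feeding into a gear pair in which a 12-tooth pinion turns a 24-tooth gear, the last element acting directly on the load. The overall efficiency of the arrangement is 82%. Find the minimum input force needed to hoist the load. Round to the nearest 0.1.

Block-and-tackle MA = number of supporting rope parts = 7.
Gear pair MA = 24/12 = 2.
Combined ideal MA = 7 × 2 = 14.
Actual MA = 14 × 0.82 = 11.48.
Effort = load / actual MA = 10451 / 11.48 = 910.37 N.

910.4 N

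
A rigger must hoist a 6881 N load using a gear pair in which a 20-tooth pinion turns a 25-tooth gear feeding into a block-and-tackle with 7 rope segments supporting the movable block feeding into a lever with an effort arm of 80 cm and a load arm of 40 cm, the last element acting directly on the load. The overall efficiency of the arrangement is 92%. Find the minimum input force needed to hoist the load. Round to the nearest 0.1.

Gear pair MA = 25/20 = 1.25.
Block-and-tackle MA = number of supporting rope parts = 7.
Lever MA = effort arm / load arm = 80/40 = 2.
Combined ideal MA = 1.25 × 7 × 2 = 17.5.
Actual MA = 17.5 × 0.92 = 16.1.
Effort = load / actual MA = 6881 / 16.1 = 427.39 N.

427.4 N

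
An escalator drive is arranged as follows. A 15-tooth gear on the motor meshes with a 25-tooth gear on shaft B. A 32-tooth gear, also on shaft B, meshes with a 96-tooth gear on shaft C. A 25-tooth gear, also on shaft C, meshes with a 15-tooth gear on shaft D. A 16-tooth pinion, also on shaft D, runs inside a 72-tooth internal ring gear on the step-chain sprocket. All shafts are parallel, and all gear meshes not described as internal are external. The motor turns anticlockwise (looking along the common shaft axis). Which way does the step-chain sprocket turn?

the motor → shaft B: external mesh, 1 reversal → CW.
shaft B → shaft C: external mesh, 1 reversal → CCW.
shaft C → shaft D: external mesh, 1 reversal → CW.
shaft D → the step-chain sprocket: internal mesh, same direction → CW.
3 reversals in total — an odd number — so the step-chain sprocket turns opposite to the motor.

clockwise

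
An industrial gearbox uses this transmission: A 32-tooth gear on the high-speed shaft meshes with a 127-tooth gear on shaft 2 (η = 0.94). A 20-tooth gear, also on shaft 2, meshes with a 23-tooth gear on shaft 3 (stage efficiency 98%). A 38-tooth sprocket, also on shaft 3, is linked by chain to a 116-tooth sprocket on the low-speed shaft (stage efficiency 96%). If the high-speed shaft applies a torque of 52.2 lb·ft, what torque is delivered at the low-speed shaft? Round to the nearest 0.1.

643.2 lb·ft

Gear mesh: ratio = 127/32 = 3.9688; torque at shaft 2 = 52.2 × 3.9688 × 0.94 = 194.74 lb·ft.
Gear mesh: ratio = 23/20 = 1.15; torque at shaft 3 = 194.74 × 1.15 × 0.98 = 219.47 lb·ft.
Chain: ratio = 116/38 = 3.0526; torque at the low-speed shaft = 219.47 × 3.0526 × 0.96 = 643.16 lb·ft.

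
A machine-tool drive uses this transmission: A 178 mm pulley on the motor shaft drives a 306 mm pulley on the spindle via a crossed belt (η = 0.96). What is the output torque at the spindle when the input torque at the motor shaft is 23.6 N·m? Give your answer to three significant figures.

Belt: ratio = 306/178 = 1.7191; torque at the spindle = 23.6 × 1.7191 × 0.96 = 38.948 N·m.

38.9 N·m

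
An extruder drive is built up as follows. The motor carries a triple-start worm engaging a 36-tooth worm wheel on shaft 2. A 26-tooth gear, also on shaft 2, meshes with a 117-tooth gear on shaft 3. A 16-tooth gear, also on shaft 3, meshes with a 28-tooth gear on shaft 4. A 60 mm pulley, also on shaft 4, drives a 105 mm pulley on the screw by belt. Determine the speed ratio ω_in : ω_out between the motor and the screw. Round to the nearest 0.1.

Each stage contributes driven/driver: worm 36/3 = 12, gear mesh 117/26 = 4.5, gear mesh 28/16 = 1.75, belt 105/60 = 1.75.
Overall: 12 × 4.5 × 1.75 × 1.75 = 165.38.

165.4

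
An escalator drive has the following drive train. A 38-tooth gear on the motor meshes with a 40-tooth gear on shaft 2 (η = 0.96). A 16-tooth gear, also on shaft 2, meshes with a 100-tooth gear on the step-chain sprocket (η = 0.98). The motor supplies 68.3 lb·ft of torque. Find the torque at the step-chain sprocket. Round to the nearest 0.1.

422.7 lb·ft

After the gear mesh (40/38): 68.3 × 1.0526 × 0.96 = 69.019 lb·ft
After the gear mesh (100/16): 69.019 × 6.25 × 0.98 = 422.74 lb·ft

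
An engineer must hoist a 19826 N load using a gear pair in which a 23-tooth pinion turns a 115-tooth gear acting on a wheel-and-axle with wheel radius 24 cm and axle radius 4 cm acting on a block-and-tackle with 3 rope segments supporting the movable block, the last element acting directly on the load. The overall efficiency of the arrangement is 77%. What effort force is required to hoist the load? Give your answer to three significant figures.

286 N

Gear pair MA = 115/23 = 5.
Wheel-and-axle MA = R/r = 24/4 = 6.
Block-and-tackle MA = number of supporting rope parts = 3.
Combined ideal MA = 5 × 6 × 3 = 90.
Actual MA = 90 × 0.77 = 69.3.
Effort = load / actual MA = 19826 / 69.3 = 286.09 N.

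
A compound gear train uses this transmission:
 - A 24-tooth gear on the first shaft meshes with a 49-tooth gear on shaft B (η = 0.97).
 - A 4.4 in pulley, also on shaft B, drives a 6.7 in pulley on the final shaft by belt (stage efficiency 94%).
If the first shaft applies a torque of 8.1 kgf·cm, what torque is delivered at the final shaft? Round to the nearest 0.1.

23.0 kgf·cm

After the gear mesh (49/24): 8.1 × 2.0417 × 0.97 = 16.041 kgf·cm
After the belt (6.7/4.4): 16.041 × 1.5227 × 0.94 = 22.961 kgf·cm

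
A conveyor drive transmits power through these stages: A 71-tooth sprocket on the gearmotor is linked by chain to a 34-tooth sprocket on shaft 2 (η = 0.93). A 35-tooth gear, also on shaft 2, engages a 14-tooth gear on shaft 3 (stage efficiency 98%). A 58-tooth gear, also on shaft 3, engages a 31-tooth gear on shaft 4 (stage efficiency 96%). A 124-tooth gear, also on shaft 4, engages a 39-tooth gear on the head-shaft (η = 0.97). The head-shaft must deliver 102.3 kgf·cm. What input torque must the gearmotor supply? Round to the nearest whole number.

3743 kgf·cm

Overall ratio R = 0.47887 × 0.4 × 0.53448 × 0.31452 = 0.0322; overall efficiency η = 0.93 × 0.98 × 0.96 × 0.97 = 0.8487.
Input torque = output torque / (R × η) = 102.3 / (0.0322 × 0.8487) = 3743.4 kgf·cm.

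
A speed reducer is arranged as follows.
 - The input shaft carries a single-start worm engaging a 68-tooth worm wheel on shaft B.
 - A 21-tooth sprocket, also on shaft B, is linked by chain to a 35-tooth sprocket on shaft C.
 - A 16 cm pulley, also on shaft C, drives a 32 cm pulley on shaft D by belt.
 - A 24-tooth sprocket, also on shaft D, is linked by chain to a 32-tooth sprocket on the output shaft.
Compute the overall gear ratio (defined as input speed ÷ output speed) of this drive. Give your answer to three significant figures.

Each stage contributes driven/driver: worm 68/1 = 68, chain 35/21 = 1.6667, belt 32/16 = 2, chain 32/24 = 1.3333.
Overall: 68 × 1.6667 × 2 × 1.3333 = 302.22.

302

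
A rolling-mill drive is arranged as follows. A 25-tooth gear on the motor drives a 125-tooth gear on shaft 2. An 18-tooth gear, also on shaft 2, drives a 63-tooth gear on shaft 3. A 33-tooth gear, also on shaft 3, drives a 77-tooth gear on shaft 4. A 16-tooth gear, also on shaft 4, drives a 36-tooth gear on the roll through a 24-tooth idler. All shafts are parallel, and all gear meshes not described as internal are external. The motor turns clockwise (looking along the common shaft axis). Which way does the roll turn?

counterclockwise

the motor → shaft 2: external mesh, 1 reversal → CCW.
shaft 2 → shaft 3: external mesh, 1 reversal → CW.
shaft 3 → shaft 4: external mesh, 1 reversal → CCW.
shaft 4 → the roll: driver → idler → driven is 2 external meshes, 2 reversals → CCW.
5 reversals in total — an odd number — so the roll turns opposite to the motor.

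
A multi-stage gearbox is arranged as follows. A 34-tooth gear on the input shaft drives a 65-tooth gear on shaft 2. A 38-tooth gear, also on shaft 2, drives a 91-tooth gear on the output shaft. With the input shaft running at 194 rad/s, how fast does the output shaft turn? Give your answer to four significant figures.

Gear mesh: ratio = 65/34 = 1.9118, so shaft 2 turns at 194 / 1.9118 = 101.48 rad/s.
Gear mesh: ratio = 91/38 = 2.3947, so the output shaft turns at 101.48 / 2.3947 = 42.375 rad/s.

42.37 rad/s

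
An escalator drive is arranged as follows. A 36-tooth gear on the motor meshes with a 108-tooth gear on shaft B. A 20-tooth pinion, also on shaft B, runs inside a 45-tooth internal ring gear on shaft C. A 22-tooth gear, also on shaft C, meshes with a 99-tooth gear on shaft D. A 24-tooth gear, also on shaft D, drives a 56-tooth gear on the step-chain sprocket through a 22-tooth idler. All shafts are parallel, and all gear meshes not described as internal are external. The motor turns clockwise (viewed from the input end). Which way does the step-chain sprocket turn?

clockwise

the motor → shaft B: external mesh, 1 reversal → CCW.
shaft B → shaft C: internal mesh, same direction → CCW.
shaft C → shaft D: external mesh, 1 reversal → CW.
shaft D → the step-chain sprocket: driver → idler → driven is 2 external meshes, 2 reversals → CW.
4 reversals in total — an even number — so the step-chain sprocket turns the same way as the motor.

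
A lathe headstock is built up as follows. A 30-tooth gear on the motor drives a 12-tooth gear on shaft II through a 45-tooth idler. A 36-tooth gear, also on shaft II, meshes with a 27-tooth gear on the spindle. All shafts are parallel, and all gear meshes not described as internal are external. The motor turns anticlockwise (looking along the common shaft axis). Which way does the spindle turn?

the motor → shaft II: driver → idler → driven is 2 external meshes, 2 reversals → CCW.
shaft II → the spindle: external mesh, 1 reversal → CW.
3 reversals in total — an odd number — so the spindle turns opposite to the motor.

clockwise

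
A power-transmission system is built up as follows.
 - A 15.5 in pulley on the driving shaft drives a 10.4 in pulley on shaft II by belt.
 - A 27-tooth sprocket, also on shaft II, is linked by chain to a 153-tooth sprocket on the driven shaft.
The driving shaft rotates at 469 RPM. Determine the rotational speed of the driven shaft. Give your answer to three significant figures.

belt 10.4/15.5 = 0.67097 → 469/0.67097 = 698.99 RPM
chain 153/27 = 5.6667 → 698.99/5.6667 = 123.35 RPM

123 RPM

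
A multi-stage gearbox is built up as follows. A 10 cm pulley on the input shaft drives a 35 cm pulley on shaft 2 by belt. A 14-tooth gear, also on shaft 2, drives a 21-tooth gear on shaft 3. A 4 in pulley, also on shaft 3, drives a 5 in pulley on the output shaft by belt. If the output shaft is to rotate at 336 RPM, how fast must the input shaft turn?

Overall ratio R = 3.5 × 1.5 × 1.25 = 6.5625.
Required input speed = output speed × R = 336 × 6.5625 = 2205 RPM.

2205 RPM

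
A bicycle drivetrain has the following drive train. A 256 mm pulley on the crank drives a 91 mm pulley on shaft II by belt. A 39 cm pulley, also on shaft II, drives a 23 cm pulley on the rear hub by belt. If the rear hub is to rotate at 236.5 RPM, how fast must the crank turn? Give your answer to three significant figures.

Overall ratio R = 0.35547 × 0.58974 = 0.20964.
Required input speed = output speed × R = 236.5 × 0.20964 = 49.579 RPM.

49.6 RPM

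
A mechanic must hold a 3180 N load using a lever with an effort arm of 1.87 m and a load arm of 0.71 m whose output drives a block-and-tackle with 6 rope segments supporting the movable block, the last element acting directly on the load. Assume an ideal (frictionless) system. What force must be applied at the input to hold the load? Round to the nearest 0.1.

Lever MA = effort arm / load arm = 1.87/0.71 = 2.6338.
Block-and-tackle MA = number of supporting rope parts = 6.
Combined ideal MA = 2.6338 × 6 = 15.803.
Effort = load / MA = 3180 / 15.803 = 201.23 N.

201.2 N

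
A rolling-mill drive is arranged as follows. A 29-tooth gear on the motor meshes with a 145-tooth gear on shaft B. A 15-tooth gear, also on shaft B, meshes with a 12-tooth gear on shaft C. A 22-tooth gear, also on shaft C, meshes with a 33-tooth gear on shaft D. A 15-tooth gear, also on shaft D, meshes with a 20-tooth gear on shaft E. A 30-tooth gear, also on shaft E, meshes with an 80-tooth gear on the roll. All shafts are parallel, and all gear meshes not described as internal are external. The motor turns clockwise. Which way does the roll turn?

counterclockwise

the motor → shaft B: external mesh, 1 reversal → CCW.
shaft B → shaft C: external mesh, 1 reversal → CW.
shaft C → shaft D: external mesh, 1 reversal → CCW.
shaft D → shaft E: external mesh, 1 reversal → CW.
shaft E → the roll: external mesh, 1 reversal → CCW.
5 reversals in total — an odd number — so the roll turns opposite to the motor.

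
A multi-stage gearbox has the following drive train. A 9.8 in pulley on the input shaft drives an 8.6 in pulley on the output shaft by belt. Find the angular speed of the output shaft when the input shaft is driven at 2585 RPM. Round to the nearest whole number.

belt 8.6/9.8 = 0.87755 → 2585/0.87755 = 2945.7 RPM

2946 RPM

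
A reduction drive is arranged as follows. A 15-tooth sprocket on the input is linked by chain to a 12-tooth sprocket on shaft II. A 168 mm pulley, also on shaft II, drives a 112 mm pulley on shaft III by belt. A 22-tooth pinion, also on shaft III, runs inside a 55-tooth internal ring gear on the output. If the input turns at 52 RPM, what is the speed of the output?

Chain: ratio = 12/15 = 0.8, so shaft II turns at 52 / 0.8 = 65 RPM.
Belt: ratio = 112/168 = 0.66667, so shaft III turns at 65 / 0.66667 = 97.5 RPM.
Internal gear: ratio = 55/22 = 2.5, so the output turns at 97.5 / 2.5 = 39 RPM.

39 RPM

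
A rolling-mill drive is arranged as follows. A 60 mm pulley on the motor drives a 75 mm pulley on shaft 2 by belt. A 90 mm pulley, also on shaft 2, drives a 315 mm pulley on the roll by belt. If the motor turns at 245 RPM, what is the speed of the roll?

belt 75/60 = 1.25 → 245/1.25 = 196 RPM
belt 315/90 = 3.5 → 196/3.5 = 56 RPM

56 RPM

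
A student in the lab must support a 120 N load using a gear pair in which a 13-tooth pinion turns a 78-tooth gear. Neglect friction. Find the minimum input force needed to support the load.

Gear pair MA = 78/13 = 6.
Effort = load / MA = 120 / 6 = 20 N.

20 N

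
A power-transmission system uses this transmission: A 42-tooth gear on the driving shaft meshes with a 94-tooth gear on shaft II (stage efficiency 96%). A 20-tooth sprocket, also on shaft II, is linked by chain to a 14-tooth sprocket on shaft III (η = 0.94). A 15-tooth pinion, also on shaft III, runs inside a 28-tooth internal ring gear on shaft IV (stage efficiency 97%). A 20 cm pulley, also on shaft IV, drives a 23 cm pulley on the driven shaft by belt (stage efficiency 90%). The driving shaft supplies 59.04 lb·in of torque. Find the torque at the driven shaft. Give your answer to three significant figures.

gear mesh 94/42 = 2.2381 → τ = 59.04·2.2381·0.96 = 126.85 lb·in
chain 14/20 = 0.7 → τ = 126.85·0.7·0.94 = 83.468 lb·in
internal gear 28/15 = 1.8667 → τ = 83.468·1.8667·0.97 = 151.13 lb·in
belt 23/20 = 1.15 → τ = 151.13·1.15·0.90 = 156.42 lb·in

156 lb·in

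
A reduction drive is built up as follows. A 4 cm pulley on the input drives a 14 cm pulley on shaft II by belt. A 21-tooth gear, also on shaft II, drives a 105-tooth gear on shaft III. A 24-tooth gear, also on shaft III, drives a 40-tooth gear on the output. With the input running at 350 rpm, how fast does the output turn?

the input → shaft II (belt, 14/4): 350 ÷ 3.5 = 100 rpm
shaft II → shaft III (gear mesh, 105/21): 100 ÷ 5 = 20 rpm
shaft III → the output (gear mesh, 40/24): 20 ÷ 1.6667 = 12 rpm

12 rpm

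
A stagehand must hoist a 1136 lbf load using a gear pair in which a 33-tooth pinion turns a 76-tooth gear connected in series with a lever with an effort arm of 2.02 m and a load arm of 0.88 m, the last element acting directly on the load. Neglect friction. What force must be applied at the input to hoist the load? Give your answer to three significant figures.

Gear pair MA = 76/33 = 2.303.
Lever MA = effort arm / load arm = 2.02/0.88 = 2.2955.
Combined ideal MA = 2.303 × 2.2955 = 5.2865.
Effort = load / MA = 1136 / 5.2865 = 214.89 lbf.

215 lbf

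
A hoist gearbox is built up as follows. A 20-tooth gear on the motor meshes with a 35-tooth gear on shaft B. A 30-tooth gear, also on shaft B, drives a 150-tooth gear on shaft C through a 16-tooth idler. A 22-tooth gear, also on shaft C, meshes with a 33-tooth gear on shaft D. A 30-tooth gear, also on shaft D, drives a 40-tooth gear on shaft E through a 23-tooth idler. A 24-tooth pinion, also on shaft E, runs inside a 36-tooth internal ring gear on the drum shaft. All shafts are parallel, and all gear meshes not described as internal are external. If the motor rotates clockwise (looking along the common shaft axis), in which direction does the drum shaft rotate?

the motor → shaft B: external mesh, 1 reversal → CCW.
shaft B → shaft C: driver → idler → driven is 2 external meshes, 2 reversals → CCW.
shaft C → shaft D: external mesh, 1 reversal → CW.
shaft D → shaft E: driver → idler → driven is 2 external meshes, 2 reversals → CW.
shaft E → the drum shaft: internal mesh, same direction → CW.
6 reversals in total — an even number — so the drum shaft turns the same way as the motor.

clockwise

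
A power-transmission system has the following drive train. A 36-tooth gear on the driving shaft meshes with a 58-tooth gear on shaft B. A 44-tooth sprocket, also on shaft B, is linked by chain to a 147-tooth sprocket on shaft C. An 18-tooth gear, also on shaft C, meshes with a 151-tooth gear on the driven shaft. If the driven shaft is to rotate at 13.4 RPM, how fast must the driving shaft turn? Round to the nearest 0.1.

605.1 RPM

Overall ratio R = 1.6111 × 3.3409 × 8.3889 = 45.154.
Required input speed = output speed × R = 13.4 × 45.154 = 605.06 RPM.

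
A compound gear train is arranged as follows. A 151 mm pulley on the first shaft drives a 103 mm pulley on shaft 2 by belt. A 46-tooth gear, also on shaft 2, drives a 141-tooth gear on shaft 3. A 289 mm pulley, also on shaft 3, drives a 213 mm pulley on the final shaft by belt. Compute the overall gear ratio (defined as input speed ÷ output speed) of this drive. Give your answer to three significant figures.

Each stage contributes driven/driver: belt 103/151 = 0.68212, gear mesh 141/46 = 3.0652, belt 213/289 = 0.73702.
Overall: 0.68212 × 3.0652 × 0.73702 = 1.541.

1.54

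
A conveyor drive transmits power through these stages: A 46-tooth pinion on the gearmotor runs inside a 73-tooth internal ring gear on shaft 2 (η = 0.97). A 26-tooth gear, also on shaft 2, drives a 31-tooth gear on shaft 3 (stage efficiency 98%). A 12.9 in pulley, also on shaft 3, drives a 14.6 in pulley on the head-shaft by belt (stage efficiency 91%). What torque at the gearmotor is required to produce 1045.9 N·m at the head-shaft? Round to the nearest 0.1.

564.6 N·m

Overall ratio R = 1.587 × 1.1923 × 1.1318 = 2.1415; overall efficiency η = 0.97 × 0.98 × 0.91 = 0.8650.
Input torque = output torque / (R × η) = 1045.9 / (2.1415 × 0.8650) = 564.59 N·m.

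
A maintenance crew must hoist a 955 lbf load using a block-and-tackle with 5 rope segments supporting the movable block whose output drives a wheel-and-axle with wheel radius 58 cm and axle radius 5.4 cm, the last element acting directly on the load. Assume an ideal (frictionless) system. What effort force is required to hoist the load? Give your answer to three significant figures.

Block-and-tackle MA = number of supporting rope parts = 5.
Wheel-and-axle MA = R/r = 58/5.4 = 10.741.
Combined ideal MA = 5 × 10.741 = 53.704.
Effort = load / MA = 955 / 53.704 = 17.783 lbf.

17.8 lbf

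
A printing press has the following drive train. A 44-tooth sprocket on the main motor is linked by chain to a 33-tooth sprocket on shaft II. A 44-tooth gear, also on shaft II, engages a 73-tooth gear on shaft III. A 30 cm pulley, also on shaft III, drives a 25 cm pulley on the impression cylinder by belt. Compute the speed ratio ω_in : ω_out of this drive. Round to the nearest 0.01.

Each stage contributes driven/driver: chain 33/44 = 0.75, gear mesh 73/44 = 1.6591, belt 25/30 = 0.83333.
Overall: 0.75 × 1.6591 × 0.83333 = 1.0369.

1.04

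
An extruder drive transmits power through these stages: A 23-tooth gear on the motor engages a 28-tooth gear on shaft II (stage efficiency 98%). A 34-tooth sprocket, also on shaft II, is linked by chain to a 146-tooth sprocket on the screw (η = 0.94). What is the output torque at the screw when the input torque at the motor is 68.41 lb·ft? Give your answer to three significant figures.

329 lb·ft

gear mesh 28/23 = 1.2174 → τ = 68.41·1.2174·0.98 = 81.616 lb·ft
chain 146/34 = 4.2941 → τ = 81.616·4.2941·0.94 = 329.44 lb·ft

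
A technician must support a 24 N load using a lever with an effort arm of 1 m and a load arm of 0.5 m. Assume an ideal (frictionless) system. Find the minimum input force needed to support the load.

Lever MA = effort arm / load arm = 1/0.5 = 2.
Effort = load / MA = 24 / 2 = 12 N.

12 N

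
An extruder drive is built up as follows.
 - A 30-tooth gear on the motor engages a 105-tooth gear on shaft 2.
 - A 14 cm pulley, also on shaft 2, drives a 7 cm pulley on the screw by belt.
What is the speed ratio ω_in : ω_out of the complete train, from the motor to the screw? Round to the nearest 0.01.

Each stage contributes driven/driver: gear mesh 105/30 = 3.5, belt 7/14 = 0.5.
Overall: 3.5 × 0.5 = 1.75.

1.75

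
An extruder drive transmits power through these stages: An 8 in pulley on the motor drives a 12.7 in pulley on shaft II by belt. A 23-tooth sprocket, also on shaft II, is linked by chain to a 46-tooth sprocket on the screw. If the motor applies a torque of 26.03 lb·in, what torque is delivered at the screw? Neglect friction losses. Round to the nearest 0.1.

Belt: ratio = 12.7/8 = 1.5875; torque at shaft II = 26.03 × 1.5875 = 41.323 lb·in.
Chain: ratio = 46/23 = 2; torque at the screw = 41.323 × 2 = 82.645 lb·in.

82.6 lb·in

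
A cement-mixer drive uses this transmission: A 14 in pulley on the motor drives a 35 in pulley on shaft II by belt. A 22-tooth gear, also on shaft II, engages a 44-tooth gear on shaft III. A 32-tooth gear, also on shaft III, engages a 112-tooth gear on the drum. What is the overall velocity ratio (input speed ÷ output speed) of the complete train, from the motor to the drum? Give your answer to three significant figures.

Each stage contributes driven/driver: belt 35/14 = 2.5, gear mesh 44/22 = 2, gear mesh 112/32 = 3.5.
Overall: 2.5 × 2 × 3.5 = 17.5.

17.5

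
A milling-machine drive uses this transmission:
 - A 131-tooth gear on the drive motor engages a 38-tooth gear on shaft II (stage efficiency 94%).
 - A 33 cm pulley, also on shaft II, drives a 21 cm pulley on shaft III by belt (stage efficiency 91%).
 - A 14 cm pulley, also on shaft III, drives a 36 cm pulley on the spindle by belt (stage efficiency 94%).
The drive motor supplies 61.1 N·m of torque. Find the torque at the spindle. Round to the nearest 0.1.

gear mesh 38/131 = 0.29008 → τ = 61.1·0.29008·0.94 = 16.66 N·m
belt 21/33 = 0.63636 → τ = 16.66·0.63636·0.91 = 9.6478 N·m
belt 36/14 = 2.5714 → τ = 9.6478·2.5714·0.94 = 23.32 N·m

23.3 N·m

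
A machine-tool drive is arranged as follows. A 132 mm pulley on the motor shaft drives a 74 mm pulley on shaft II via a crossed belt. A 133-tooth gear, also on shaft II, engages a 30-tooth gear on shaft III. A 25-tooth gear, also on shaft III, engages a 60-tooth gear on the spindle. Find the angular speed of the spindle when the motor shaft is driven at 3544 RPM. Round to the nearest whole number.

11678 RPM

belt 74/132 = 0.56061 → 3544/0.56061 = 6321.7 RPM
gear mesh 30/133 = 0.22556 → 6321.7/0.22556 = 28026 RPM
gear mesh 60/25 = 2.4 → 28026/2.4 = 11678 RPM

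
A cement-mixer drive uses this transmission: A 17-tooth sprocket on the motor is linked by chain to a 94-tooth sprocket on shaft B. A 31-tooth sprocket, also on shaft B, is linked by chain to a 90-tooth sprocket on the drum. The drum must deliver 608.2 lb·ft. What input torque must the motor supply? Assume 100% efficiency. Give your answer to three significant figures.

Overall ratio R = 5.5294 × 2.9032 = 16.053.
Input torque = output torque / R = 608.2 / 16.053 = 37.887 lb·ft.

37.9 lb·ft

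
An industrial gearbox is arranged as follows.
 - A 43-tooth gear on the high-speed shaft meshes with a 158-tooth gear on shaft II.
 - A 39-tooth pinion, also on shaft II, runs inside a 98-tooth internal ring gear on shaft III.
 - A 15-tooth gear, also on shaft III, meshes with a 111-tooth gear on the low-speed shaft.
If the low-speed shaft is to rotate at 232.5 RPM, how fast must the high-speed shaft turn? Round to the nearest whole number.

Overall ratio R = 3.6744 × 2.5128 × 7.4 = 68.325.
Required input speed = output speed × R = 232.5 × 68.325 = 15886 RPM.

15886 RPM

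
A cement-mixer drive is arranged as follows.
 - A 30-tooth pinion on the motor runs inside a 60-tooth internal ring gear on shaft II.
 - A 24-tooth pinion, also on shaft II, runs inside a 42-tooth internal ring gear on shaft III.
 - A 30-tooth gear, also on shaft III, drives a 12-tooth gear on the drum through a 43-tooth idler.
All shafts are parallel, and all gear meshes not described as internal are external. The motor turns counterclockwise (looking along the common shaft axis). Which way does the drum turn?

counterclockwise

the motor → shaft II: internal mesh, same direction → CCW.
shaft II → shaft III: internal mesh, same direction → CCW.
shaft III → the drum: driver → idler → driven is 2 external meshes, 2 reversals → CCW.
2 reversals in total — an even number — so the drum turns the same way as the motor.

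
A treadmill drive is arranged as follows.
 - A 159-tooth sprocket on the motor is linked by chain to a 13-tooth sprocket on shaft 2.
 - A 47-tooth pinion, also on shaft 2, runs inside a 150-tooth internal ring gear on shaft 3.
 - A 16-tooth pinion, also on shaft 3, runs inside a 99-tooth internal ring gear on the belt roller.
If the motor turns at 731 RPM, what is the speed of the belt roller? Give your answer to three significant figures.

Chain: ratio = 13/159 = 0.081761, so shaft 2 turns at 731 / 0.081761 = 8940.7 RPM.
Internal gear: ratio = 150/47 = 3.1915, so shaft 3 turns at 8940.7 / 3.1915 = 2801.4 RPM.
Internal gear: ratio = 99/16 = 6.1875, so the belt roller turns at 2801.4 / 6.1875 = 452.75 RPM.

453 RPM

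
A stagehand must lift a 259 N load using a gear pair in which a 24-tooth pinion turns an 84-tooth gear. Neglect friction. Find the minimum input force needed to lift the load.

Gear pair MA = 84/24 = 3.5.
Effort = load / MA = 259 / 3.5 = 74 N.

74 N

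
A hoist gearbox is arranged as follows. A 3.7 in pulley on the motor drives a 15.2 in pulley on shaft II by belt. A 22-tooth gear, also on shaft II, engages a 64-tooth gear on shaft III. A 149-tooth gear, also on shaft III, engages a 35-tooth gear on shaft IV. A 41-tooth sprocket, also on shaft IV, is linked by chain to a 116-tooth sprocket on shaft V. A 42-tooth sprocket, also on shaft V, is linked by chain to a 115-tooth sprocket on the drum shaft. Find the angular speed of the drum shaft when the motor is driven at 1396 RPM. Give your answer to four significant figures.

64.19 RPM

Belt: ratio = 15.2/3.7 = 4.1081, so shaft II turns at 1396 / 4.1081 = 339.82 RPM.
Gear mesh: ratio = 64/22 = 2.9091, so shaft III turns at 339.82 / 2.9091 = 116.81 RPM.
Gear mesh: ratio = 35/149 = 0.2349, so shaft IV turns at 116.81 / 0.2349 = 497.28 RPM.
Chain: ratio = 116/41 = 2.8293, so shaft V turns at 497.28 / 2.8293 = 175.76 RPM.
Chain: ratio = 115/42 = 2.7381, so the drum shaft turns at 175.76 / 2.7381 = 64.192 RPM.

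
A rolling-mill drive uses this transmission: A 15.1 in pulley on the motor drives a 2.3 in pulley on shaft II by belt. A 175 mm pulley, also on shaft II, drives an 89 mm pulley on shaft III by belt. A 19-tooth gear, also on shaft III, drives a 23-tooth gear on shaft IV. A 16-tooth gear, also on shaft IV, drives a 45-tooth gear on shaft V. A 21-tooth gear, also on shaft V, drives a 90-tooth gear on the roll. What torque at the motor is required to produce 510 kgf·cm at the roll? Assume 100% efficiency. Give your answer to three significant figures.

451 kgf·cm

Overall ratio R = 0.15232 × 0.50857 × 1.2105 × 2.8125 × 4.2857 = 1.1303.
Input torque = output torque / R = 510 / 1.1303 = 451.21 kgf·cm.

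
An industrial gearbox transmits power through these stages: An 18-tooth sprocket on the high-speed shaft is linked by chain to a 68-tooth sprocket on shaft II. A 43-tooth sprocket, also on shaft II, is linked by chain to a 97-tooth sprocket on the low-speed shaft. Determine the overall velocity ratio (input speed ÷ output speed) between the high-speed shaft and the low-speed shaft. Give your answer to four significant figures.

8.522

Each stage contributes driven/driver: chain 68/18 = 3.7778, chain 97/43 = 2.2558.
Overall: 3.7778 × 2.2558 = 8.522.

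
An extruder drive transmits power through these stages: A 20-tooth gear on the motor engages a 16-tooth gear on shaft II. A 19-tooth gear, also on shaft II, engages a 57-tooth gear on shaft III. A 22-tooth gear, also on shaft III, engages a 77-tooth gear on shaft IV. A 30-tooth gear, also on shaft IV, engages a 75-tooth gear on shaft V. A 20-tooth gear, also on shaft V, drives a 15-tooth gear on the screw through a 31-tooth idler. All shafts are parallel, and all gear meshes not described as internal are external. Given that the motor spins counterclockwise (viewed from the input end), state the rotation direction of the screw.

counterclockwise

the motor → shaft II: external mesh, 1 reversal → CW.
shaft II → shaft III: external mesh, 1 reversal → CCW.
shaft III → shaft IV: external mesh, 1 reversal → CW.
shaft IV → shaft V: external mesh, 1 reversal → CCW.
shaft V → the screw: driver → idler → driven is 2 external meshes, 2 reversals → CCW.
6 reversals in total — an even number — so the screw turns the same way as the motor.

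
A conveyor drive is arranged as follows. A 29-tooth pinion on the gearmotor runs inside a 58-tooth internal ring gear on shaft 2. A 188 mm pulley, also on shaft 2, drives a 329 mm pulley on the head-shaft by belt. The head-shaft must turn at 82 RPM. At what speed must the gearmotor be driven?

Overall ratio R = 2 × 1.75 = 3.5.
Required input speed = output speed × R = 82 × 3.5 = 287 RPM.

287 RPM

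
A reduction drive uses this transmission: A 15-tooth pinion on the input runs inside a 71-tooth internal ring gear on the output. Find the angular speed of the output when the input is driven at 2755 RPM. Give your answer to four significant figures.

582.0 RPM

the input → the output (internal gear, 71/15): 2755 ÷ 4.7333 = 582.04 RPM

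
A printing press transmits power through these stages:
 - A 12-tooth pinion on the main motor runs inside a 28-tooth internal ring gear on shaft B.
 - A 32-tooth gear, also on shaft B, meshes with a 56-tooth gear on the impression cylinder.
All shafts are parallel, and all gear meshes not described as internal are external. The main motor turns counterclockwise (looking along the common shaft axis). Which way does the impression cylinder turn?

the main motor → shaft B: internal mesh, same direction → CCW.
shaft B → the impression cylinder: external mesh, 1 reversal → CW.
1 reversal in total — an odd number — so the impression cylinder turns opposite to the main motor.

clockwise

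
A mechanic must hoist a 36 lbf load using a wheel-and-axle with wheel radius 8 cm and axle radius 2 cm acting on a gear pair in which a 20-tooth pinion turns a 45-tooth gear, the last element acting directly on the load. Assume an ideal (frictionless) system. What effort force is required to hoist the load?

4 lbf

Wheel-and-axle MA = R/r = 8/2 = 4.
Gear pair MA = 45/20 = 2.25.
Combined ideal MA = 4 × 2.25 = 9.
Effort = load / MA = 36 / 9 = 4 lbf.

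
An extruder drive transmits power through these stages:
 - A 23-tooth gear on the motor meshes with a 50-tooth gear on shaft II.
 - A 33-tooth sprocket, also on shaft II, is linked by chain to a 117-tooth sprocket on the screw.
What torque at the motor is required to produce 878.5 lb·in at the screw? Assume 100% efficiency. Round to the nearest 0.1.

114.0 lb·in

Overall ratio R = 2.1739 × 3.5455 = 7.7075.
Input torque = output torque / R = 878.5 / 7.7075 = 113.98 lb·in.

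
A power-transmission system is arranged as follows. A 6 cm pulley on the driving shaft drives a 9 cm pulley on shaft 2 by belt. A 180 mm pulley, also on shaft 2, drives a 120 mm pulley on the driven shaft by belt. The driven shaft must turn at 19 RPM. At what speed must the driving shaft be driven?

19 RPM

Overall ratio R = 1.5 × 0.66667 = 1.
Required input speed = output speed × R = 19 × 1 = 19 RPM.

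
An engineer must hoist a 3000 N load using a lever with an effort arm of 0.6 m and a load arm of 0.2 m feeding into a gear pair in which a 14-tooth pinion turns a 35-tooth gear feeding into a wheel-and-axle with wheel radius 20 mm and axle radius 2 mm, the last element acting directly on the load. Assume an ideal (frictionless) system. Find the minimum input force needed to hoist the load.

40 N

Lever MA = effort arm / load arm = 0.6/0.2 = 3.
Gear pair MA = 35/14 = 2.5.
Wheel-and-axle MA = R/r = 20/2 = 10.
Combined ideal MA = 3 × 2.5 × 10 = 75.
Effort = load / MA = 3000 / 75 = 40 N.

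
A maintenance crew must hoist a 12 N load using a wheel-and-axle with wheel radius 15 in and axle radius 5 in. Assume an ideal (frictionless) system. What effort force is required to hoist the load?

Wheel-and-axle MA = R/r = 15/5 = 3.
Effort = load / MA = 12 / 3 = 4 N.

4 N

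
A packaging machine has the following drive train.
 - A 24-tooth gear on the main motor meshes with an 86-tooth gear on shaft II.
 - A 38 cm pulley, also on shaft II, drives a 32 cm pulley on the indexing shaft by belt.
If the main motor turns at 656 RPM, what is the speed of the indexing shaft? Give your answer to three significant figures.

Gear mesh: ratio = 86/24 = 3.5833, so shaft II turns at 656 / 3.5833 = 183.07 RPM.
Belt: ratio = 32/38 = 0.84211, so the indexing shaft turns at 183.07 / 0.84211 = 217.4 RPM.

217 RPM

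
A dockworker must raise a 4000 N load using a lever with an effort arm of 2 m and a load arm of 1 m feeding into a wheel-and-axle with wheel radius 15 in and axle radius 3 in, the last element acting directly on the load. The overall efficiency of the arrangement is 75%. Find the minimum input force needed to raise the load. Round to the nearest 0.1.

Lever MA = effort arm / load arm = 2/1 = 2.
Wheel-and-axle MA = R/r = 15/3 = 5.
Combined ideal MA = 2 × 5 = 10.
Actual MA = 10 × 0.75 = 7.5.
Effort = load / actual MA = 4000 / 7.5 = 533.33 N.

533.3 N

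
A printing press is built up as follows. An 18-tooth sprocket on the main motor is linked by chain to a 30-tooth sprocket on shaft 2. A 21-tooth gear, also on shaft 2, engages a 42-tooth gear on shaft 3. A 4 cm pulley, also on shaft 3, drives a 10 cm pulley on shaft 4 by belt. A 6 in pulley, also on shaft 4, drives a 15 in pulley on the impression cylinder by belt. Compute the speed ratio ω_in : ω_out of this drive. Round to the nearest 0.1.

20.8

Each stage contributes driven/driver: chain 30/18 = 1.6667, gear mesh 42/21 = 2, belt 10/4 = 2.5, belt 15/6 = 2.5.
Overall: 1.6667 × 2 × 2.5 × 2.5 = 20.833.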